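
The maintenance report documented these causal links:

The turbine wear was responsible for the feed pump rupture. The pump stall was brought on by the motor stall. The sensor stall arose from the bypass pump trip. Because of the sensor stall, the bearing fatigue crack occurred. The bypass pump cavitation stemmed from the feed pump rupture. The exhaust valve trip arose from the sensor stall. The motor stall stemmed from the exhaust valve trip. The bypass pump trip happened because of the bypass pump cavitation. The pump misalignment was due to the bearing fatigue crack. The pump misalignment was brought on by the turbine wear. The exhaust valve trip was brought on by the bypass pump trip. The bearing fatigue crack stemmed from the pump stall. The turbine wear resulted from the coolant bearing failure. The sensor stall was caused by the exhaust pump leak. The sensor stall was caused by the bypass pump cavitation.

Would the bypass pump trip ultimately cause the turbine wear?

No

The bypass pump trip leads to the sensor stall, the exhaust valve trip, the motor stall, the pump stall, the bearing fatigue crack, the pump misalignment; the turbine wear is not among them.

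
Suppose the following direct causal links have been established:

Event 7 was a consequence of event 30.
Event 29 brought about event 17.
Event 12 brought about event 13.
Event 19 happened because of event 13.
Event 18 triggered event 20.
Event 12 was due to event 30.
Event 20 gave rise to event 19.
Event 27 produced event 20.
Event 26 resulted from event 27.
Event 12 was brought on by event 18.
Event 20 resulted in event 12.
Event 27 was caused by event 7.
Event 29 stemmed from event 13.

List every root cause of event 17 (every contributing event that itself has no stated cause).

Tracing upstream from event 17: event 17 ← event 29 ← event 13 ← event 12 ← event 30.
A separate upstream branch: event 17 ← event 29 ← event 13 ← event 12 ← event 18.
Each of those chain origins has no stated cause.

event 18, event 30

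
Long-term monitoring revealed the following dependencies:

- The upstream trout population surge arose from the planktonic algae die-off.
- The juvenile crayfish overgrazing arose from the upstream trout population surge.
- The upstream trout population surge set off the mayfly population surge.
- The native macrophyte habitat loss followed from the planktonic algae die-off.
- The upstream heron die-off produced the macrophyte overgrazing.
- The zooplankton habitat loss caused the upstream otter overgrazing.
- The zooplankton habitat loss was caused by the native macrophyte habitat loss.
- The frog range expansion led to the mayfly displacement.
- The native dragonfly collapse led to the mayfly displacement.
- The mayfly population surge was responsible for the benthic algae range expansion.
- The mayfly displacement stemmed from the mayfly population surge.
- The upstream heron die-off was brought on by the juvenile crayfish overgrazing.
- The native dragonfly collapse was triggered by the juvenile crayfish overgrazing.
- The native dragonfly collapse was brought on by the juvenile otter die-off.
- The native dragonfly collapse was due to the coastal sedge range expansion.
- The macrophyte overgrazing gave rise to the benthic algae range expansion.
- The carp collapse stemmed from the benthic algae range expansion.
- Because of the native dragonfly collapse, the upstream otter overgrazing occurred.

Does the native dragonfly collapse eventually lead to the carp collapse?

No

The native dragonfly collapse leads to the upstream otter overgrazing, the mayfly displacement; the carp collapse is not among them.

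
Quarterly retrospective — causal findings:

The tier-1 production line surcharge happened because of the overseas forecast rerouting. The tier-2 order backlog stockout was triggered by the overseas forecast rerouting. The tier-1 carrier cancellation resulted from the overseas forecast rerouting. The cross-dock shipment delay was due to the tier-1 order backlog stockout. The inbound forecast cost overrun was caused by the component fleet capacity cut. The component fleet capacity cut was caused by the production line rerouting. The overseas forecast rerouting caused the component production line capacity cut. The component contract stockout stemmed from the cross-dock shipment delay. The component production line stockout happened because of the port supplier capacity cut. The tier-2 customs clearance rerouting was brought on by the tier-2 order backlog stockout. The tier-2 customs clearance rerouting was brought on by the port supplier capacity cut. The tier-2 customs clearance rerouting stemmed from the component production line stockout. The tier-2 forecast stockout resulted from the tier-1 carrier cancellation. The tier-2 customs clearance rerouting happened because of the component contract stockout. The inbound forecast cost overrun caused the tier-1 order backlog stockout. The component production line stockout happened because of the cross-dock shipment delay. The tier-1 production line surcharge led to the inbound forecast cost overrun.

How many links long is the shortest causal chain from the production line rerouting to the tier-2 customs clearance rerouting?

6

Shortest chain: the production line rerouting → the component fleet capacity cut → the inbound forecast cost overrun → the tier-1 order backlog stockout → the cross-dock shipment delay → the component contract stockout → the tier-2 customs clearance rerouting.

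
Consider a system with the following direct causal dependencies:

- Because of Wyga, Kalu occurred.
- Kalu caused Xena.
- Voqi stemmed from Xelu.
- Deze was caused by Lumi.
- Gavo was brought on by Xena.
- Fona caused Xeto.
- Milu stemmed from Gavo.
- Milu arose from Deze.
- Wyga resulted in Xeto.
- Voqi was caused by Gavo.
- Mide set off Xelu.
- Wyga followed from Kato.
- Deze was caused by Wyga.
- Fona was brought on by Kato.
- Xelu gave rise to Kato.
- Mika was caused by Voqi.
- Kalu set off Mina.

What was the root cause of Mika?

Mide

Tracing upstream from Mika: Mika ← Voqi ← Xelu ← Mide.
Mide has no stated cause, so it is the root.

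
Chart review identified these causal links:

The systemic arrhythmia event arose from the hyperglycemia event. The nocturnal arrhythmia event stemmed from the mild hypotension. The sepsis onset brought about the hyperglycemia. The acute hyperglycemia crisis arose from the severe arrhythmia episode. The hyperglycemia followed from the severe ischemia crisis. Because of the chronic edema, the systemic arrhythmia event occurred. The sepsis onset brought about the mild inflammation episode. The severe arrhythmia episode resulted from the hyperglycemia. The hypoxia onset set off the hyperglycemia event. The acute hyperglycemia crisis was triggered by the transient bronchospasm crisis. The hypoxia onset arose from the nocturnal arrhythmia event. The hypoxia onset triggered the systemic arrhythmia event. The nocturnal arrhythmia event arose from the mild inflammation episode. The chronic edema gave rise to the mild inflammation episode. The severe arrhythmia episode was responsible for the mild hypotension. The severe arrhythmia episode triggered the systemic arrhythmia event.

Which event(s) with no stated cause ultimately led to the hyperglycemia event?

Tracing upstream from the hyperglycemia event: the hyperglycemia event ← the hypoxia onset ← the nocturnal arrhythmia event ← the mild inflammation episode ← the sepsis onset.
A separate upstream branch: the hyperglycemia event ← the hypoxia onset ← the nocturnal arrhythmia event ← the mild hypotension ← the severe arrhythmia episode ← the hyperglycemia ← the severe ischemia crisis.
A separate upstream branch: the hyperglycemia event ← the hypoxia onset ← the nocturnal arrhythmia event ← the mild inflammation episode ← the chronic edema.
Each of those chain origins has no stated cause.

the chronic edema, the sepsis onset, the severe ischemia crisis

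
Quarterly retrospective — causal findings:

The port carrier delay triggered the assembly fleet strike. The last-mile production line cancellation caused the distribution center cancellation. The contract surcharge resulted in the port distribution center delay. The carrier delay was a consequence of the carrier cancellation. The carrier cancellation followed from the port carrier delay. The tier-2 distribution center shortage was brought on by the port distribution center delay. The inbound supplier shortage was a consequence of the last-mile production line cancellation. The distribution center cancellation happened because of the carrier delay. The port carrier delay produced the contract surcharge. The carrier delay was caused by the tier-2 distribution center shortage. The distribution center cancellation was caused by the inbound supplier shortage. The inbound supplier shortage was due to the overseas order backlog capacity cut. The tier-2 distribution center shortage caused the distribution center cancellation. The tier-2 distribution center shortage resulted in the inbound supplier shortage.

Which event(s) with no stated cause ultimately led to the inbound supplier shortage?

the last-mile production line cancellation, the overseas order backlog capacity cut, the port carrier delay

Tracing upstream from the inbound supplier shortage: the inbound supplier shortage ← the tier-2 distribution center shortage ← the port distribution center delay ← the contract surcharge ← the port carrier delay.
A separate upstream branch: the inbound supplier shortage ← the overseas order backlog capacity cut.
A separate upstream branch: the inbound supplier shortage ← the last-mile production line cancellation.
Each of those chain origins has no stated cause.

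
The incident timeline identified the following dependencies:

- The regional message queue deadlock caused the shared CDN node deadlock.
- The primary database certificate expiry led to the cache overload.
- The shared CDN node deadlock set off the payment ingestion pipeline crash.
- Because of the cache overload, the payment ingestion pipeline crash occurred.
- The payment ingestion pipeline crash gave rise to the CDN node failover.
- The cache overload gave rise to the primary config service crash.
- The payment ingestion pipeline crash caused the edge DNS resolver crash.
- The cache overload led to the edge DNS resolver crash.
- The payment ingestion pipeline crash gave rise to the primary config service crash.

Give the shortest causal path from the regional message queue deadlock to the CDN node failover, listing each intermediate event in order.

the regional message queue deadlock → the shared CDN node deadlock
the shared CDN node deadlock → the payment ingestion pipeline crash
the payment ingestion pipeline crash → the CDN node failover
Length: 3 steps.

the regional message queue deadlock → the shared CDN node deadlock → the payment ingestion pipeline crash → the CDN node failover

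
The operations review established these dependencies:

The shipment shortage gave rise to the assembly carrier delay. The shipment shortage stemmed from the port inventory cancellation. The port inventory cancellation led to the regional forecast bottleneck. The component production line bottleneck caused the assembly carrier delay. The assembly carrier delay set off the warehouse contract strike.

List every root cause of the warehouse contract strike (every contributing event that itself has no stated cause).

Tracing upstream from the warehouse contract strike: the warehouse contract strike ← the assembly carrier delay ← the shipment shortage ← the port inventory cancellation.
A separate upstream branch: the warehouse contract strike ← the assembly carrier delay ← the component production line bottleneck.
Each of those chain origins has no stated cause.

the component production line bottleneck, the port inventory cancellation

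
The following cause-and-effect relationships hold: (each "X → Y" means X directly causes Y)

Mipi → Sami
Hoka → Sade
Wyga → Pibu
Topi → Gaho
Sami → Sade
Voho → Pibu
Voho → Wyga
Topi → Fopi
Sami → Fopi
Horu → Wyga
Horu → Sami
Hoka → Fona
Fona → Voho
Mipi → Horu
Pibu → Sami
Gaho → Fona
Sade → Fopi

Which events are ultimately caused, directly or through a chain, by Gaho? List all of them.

Direct effects: Fona.
2 steps out: Voho.
3 steps out: Wyga, Pibu.
4 steps out: Sami.
5 steps out: Sade, Fopi.
Not reachable from it: Hoka, Topi, Mipi, Horu.

Fona, Fopi, Pibu, Sade, Sami, Voho, Wyga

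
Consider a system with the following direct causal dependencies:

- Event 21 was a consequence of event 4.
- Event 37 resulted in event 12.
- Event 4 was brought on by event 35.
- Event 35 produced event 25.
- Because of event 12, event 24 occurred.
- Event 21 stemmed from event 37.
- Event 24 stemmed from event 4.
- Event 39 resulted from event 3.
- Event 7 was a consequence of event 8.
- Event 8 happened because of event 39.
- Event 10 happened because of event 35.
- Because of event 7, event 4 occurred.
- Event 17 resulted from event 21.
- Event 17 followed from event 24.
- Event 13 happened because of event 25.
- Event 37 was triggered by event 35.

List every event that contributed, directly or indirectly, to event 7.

event 3, event 39, event 8

Immediate cause of event 7: event 8.
Further upstream: event 3, event 39.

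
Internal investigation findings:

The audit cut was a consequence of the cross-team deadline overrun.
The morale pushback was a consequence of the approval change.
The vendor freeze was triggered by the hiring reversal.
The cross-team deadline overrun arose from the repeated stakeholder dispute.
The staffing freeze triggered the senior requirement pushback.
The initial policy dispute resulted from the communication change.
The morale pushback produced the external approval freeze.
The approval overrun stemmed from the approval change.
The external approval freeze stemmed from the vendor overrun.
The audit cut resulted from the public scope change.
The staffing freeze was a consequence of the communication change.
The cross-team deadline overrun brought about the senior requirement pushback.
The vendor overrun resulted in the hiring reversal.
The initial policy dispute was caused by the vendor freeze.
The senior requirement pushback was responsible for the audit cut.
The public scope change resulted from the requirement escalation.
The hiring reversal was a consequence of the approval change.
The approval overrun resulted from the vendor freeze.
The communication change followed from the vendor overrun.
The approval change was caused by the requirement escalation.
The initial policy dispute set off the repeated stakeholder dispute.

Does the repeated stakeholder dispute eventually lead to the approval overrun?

No

The repeated stakeholder dispute leads to the cross-team deadline overrun, the senior requirement pushback, the audit cut; the approval overrun is not among them.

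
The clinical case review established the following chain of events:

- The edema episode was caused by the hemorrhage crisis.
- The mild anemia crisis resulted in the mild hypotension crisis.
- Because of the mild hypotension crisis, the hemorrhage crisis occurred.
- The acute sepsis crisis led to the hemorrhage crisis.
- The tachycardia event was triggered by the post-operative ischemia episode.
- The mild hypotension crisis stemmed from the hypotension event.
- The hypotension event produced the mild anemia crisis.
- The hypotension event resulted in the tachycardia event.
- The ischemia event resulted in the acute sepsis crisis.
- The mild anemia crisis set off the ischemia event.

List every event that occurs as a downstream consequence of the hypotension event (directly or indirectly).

Direct effects: the tachycardia event, the mild anemia crisis, the mild hypotension crisis.
2 steps out: the ischemia event, the hemorrhage crisis.
3 steps out: the acute sepsis crisis, the edema episode.
Not reachable from it: the post-operative ischemia episode.

the acute sepsis crisis, the edema episode, the hemorrhage crisis, the ischemia event, the mild anemia crisis, the mild hypotension crisis, the tachycardia event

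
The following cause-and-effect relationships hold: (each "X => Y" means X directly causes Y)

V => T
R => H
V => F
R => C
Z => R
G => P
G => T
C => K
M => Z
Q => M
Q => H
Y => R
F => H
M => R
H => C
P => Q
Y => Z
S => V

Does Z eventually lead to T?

Z leads to R, H, C, K; T is not among them.

No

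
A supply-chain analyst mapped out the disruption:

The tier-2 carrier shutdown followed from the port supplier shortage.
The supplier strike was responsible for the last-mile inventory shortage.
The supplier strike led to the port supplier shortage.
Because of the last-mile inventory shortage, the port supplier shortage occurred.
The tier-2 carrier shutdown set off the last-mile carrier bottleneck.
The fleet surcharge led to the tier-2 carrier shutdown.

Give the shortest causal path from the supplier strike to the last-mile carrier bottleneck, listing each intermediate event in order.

the supplier strike → the port supplier shortage → the tier-2 carrier shutdown → the last-mile carrier bottleneck

the supplier strike → the port supplier shortage
the port supplier shortage → the tier-2 carrier shutdown
the tier-2 carrier shutdown → the last-mile carrier bottleneck
Length: 3 steps.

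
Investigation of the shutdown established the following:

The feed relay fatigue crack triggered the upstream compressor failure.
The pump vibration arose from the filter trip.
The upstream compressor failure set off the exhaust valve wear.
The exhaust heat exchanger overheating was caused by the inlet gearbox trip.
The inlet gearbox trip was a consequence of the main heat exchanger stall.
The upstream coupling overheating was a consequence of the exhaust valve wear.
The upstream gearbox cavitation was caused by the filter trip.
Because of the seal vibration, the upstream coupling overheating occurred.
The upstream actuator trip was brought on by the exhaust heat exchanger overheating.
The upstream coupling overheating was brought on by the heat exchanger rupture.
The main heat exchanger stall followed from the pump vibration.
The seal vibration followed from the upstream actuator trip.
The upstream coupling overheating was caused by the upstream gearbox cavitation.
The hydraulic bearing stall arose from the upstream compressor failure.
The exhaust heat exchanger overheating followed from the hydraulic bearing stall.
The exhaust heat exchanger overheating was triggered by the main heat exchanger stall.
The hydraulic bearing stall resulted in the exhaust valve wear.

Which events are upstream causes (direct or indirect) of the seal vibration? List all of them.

the exhaust heat exchanger overheating, the feed relay fatigue crack, the filter trip, the hydraulic bearing stall, the inlet gearbox trip, the main heat exchanger stall, the pump vibration, the upstream actuator trip, the upstream compressor failure

Immediate cause of the seal vibration: the upstream actuator trip.
Further upstream: the filter trip, the pump vibration, the main heat exchanger stall, the feed relay fatigue crack, the upstream compressor failure, the inlet gearbox trip, the hydraulic bearing stall, the exhaust heat exchanger overheating.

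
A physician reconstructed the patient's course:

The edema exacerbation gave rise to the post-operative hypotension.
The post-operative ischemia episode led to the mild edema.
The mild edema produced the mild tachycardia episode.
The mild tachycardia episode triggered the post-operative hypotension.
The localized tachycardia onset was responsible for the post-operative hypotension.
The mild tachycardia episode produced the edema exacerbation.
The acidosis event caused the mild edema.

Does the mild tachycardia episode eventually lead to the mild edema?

No

The mild tachycardia episode leads to the edema exacerbation, the post-operative hypotension; the mild edema is not among them.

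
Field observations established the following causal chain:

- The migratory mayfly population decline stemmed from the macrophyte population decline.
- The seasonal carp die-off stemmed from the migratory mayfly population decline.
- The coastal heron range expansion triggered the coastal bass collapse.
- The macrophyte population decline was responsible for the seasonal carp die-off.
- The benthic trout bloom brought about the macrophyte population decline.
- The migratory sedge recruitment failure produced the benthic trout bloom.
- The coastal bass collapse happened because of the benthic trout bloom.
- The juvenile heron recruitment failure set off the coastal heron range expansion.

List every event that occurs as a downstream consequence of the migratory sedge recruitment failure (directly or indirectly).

Direct effects: the benthic trout bloom.
2 steps out: the macrophyte population decline, the coastal bass collapse.
3 steps out: the migratory mayfly population decline, the seasonal carp die-off.
Not reachable from it: the juvenile heron recruitment failure, the coastal heron range expansion.

the benthic trout bloom, the coastal bass collapse, the macrophyte population decline, the migratory mayfly population decline, the seasonal carp die-off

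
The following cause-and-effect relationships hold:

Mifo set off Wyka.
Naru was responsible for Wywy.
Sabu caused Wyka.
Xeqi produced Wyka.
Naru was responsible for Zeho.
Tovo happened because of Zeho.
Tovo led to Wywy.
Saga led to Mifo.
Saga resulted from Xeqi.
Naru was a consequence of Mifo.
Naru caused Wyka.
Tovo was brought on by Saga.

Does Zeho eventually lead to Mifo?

Zeho leads to Tovo, Wywy; Mifo is not among them.

No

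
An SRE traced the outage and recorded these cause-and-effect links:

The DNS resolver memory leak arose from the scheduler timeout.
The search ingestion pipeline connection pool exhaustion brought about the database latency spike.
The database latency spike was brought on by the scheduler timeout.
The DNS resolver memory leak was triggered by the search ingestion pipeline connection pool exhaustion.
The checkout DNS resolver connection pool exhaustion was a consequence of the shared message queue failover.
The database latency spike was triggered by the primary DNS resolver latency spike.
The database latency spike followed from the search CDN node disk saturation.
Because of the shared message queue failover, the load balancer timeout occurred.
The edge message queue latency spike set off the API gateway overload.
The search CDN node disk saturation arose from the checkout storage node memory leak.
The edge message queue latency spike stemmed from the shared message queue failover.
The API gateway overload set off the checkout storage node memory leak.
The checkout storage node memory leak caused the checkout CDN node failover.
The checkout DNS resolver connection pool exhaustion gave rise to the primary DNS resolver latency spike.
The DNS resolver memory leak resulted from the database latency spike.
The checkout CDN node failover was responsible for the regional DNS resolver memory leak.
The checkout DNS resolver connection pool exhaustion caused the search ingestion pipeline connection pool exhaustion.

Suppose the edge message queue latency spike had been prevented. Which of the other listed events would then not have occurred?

the API gateway overload, the checkout CDN node failover, the checkout storage node memory leak, the regional DNS resolver memory leak, the search CDN node disk saturation

Downstream of the edge message queue latency spike: the API gateway overload, the checkout storage node memory leak, the checkout CDN node failover, the search CDN node disk saturation, the regional DNS resolver memory leak, the database latency spike, the DNS resolver memory leak.
Of those, still caused via another path: the database latency spike, the DNS resolver memory leak.
The remainder have no surviving cause.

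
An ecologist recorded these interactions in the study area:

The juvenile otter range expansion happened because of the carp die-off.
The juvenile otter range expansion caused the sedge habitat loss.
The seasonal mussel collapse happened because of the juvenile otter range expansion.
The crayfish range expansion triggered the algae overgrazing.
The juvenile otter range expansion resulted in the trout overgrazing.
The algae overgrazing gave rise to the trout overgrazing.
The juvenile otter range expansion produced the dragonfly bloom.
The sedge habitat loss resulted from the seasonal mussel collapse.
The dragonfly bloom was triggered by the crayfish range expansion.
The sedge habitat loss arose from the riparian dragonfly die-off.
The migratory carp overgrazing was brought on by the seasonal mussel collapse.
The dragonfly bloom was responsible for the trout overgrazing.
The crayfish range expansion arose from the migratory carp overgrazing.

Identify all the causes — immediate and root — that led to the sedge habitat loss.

Immediate causes of the sedge habitat loss: the juvenile otter range expansion, the seasonal mussel collapse, the riparian dragonfly die-off.
Further upstream: the carp die-off.

the carp die-off, the juvenile otter range expansion, the riparian dragonfly die-off, the seasonal mussel collapse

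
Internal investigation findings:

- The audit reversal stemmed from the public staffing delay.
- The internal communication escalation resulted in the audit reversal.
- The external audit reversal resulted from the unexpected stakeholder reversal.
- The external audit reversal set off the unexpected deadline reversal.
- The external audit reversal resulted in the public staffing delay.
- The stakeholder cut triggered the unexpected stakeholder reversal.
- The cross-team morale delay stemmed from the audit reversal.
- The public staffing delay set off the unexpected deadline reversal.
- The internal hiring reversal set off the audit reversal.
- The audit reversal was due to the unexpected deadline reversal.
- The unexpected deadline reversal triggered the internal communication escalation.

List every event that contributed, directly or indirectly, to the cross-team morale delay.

the audit reversal, the external audit reversal, the internal communication escalation, the internal hiring reversal, the public staffing delay, the stakeholder cut, the unexpected deadline reversal, the unexpected stakeholder reversal

Immediate cause of the cross-team morale delay: the audit reversal.
Further upstream: the stakeholder cut, the unexpected stakeholder reversal, the external audit reversal, the public staffing delay, the unexpected deadline reversal, the internal communication escalation, the internal hiring reversal.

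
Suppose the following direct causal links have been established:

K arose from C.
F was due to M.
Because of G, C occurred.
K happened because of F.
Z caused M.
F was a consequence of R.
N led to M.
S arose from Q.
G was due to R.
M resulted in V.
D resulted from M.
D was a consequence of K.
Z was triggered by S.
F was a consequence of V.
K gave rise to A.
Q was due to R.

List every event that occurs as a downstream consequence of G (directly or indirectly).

Direct effects: C.
2 steps out: K.
3 steps out: D, A.
Not reachable from it: R, Q, S, N, Z, M, V, F.

A, C, D, K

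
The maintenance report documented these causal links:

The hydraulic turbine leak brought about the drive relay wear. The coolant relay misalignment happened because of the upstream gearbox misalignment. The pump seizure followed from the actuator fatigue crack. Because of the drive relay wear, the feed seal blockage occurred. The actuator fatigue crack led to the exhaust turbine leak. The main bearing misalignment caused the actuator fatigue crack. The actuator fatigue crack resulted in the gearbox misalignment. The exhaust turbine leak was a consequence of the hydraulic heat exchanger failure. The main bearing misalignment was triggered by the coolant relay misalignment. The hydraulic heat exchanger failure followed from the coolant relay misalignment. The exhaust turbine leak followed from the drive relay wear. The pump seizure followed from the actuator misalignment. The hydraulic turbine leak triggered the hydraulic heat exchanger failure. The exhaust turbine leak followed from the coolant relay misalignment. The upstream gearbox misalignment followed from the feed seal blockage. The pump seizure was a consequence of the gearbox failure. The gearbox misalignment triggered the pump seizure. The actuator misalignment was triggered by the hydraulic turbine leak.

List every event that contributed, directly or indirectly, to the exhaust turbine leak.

the actuator fatigue crack, the coolant relay misalignment, the drive relay wear, the feed seal blockage, the hydraulic heat exchanger failure, the hydraulic turbine leak, the main bearing misalignment, the upstream gearbox misalignment

Immediate causes of the exhaust turbine leak: the drive relay wear, the coolant relay misalignment, the actuator fatigue crack, the hydraulic heat exchanger failure.
Further upstream: the hydraulic turbine leak, the feed seal blockage, the upstream gearbox misalignment, the main bearing misalignment.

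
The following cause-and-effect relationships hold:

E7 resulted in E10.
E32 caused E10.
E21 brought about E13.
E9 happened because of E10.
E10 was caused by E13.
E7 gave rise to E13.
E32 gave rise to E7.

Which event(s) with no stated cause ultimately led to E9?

E21, E32

Tracing upstream from E9: E9 ← E10 ← E32.
A separate upstream branch: E9 ← E10 ← E13 ← E21.
Each of those chain origins has no stated cause.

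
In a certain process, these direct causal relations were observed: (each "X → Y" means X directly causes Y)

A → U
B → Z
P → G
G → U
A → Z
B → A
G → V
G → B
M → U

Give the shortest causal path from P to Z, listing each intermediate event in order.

P → G
G → B
B → Z
Length: 3 steps.

P → G → B → Z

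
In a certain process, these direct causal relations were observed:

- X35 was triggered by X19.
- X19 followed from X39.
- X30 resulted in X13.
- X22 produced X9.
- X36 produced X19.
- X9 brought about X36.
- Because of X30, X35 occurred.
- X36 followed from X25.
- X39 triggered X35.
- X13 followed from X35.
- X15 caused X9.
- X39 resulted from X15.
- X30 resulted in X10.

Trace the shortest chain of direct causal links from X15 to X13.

X15 → X39 → X35 → X13

X15 → X39
X39 → X35
X35 → X13
Length: 3 steps.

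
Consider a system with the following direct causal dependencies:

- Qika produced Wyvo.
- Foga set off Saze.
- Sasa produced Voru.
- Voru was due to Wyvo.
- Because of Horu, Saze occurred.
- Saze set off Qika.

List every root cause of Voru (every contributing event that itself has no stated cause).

Tracing upstream from Voru: Voru ← Wyvo ← Qika ← Saze ← Foga.
A separate upstream branch: Voru ← Sasa.
A separate upstream branch: Voru ← Wyvo ← Qika ← Saze ← Horu.
Each of those chain origins has no stated cause.

Foga, Horu, Sasa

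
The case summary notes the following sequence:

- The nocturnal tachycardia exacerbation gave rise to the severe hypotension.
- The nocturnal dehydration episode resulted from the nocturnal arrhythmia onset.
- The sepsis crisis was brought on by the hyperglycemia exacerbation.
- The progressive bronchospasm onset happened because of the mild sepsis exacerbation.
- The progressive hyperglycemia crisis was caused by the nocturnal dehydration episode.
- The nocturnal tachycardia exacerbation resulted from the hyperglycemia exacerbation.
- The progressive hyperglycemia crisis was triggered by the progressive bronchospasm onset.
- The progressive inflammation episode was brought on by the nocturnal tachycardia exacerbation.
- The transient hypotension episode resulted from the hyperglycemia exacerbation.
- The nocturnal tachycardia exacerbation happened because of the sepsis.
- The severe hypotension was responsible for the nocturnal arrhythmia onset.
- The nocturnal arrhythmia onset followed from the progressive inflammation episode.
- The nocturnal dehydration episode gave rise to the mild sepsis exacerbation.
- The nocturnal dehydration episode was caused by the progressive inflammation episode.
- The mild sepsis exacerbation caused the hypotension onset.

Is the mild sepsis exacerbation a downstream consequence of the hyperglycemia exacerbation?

Yes

There is a causal chain: the hyperglycemia exacerbation → the nocturnal tachycardia exacerbation → the progressive inflammation episode → the nocturnal dehydration episode → the mild sepsis exacerbation.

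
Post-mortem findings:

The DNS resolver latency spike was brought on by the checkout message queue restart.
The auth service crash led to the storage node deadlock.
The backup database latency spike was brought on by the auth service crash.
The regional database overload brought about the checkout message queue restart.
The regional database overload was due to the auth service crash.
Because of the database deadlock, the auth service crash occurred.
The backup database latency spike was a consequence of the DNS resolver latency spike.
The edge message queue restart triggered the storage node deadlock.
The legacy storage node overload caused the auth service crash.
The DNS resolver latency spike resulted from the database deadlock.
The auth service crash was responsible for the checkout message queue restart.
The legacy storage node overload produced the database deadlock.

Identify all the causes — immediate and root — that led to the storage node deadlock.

the auth service crash, the database deadlock, the edge message queue restart, the legacy storage node overload

Immediate causes of the storage node deadlock: the auth service crash, the edge message queue restart.
Further upstream: the legacy storage node overload, the database deadlock.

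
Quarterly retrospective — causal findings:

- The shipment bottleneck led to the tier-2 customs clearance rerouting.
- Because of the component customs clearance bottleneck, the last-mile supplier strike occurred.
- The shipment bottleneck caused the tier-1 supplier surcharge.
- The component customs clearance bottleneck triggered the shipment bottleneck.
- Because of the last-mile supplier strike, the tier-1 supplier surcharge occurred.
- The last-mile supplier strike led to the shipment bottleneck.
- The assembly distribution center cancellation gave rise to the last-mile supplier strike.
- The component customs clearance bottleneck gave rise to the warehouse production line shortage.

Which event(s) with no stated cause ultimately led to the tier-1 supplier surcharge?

the assembly distribution center cancellation, the component customs clearance bottleneck

Tracing upstream from the tier-1 supplier surcharge: the tier-1 supplier surcharge ← the last-mile supplier strike ← the assembly distribution center cancellation.
A separate upstream branch: the tier-1 supplier surcharge ← the last-mile supplier strike ← the component customs clearance bottleneck.
Each of those chain origins has no stated cause.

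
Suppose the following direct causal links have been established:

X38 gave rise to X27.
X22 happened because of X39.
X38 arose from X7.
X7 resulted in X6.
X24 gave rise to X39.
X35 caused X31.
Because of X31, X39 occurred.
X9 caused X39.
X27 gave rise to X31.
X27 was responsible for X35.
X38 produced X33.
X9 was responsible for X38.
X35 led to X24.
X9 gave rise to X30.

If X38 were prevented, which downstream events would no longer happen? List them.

Downstream of X38: X33, X27, X35, X31, X24, X39, X22.
Of those, still caused via another path: X39, X22.
The remainder have no surviving cause.

X24, X27, X31, X33, X35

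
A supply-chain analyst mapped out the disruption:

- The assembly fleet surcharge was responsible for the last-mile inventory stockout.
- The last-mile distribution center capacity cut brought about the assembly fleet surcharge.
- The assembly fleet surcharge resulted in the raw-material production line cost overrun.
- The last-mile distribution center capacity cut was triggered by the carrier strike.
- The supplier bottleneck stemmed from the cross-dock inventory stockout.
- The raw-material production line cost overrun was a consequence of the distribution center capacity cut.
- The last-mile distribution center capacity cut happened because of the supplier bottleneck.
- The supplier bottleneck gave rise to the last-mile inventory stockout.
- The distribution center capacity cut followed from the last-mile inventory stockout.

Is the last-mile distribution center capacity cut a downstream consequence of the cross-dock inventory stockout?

There is a causal chain: the cross-dock inventory stockout → the supplier bottleneck → the last-mile distribution center capacity cut.

Yes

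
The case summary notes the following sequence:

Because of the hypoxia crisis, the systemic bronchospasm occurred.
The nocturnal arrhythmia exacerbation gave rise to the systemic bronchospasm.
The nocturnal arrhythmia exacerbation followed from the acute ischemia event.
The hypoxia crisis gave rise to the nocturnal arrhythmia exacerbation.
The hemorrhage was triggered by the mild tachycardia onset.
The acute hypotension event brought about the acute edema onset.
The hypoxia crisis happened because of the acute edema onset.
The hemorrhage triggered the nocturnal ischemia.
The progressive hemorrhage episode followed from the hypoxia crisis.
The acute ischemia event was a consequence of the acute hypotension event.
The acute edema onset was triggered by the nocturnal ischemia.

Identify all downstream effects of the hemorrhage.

Direct effects: the nocturnal ischemia.
2 steps out: the acute edema onset.
3 steps out: the hypoxia crisis.
4 steps out: the progressive hemorrhage episode, the nocturnal arrhythmia exacerbation, the systemic bronchospasm.
Not reachable from it: the acute hypotension event, the mild tachycardia onset, the acute ischemia event.

the acute edema onset, the hypoxia crisis, the nocturnal arrhythmia exacerbation, the nocturnal ischemia, the progressive hemorrhage episode, the systemic bronchospasm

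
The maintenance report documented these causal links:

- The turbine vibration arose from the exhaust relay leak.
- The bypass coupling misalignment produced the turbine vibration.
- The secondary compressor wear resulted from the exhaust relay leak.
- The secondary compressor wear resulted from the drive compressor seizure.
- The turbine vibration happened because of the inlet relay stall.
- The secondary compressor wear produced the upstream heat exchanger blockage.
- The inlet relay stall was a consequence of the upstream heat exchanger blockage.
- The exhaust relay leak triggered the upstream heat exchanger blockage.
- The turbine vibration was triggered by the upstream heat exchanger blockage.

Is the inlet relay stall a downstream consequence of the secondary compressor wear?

Yes

There is a causal chain: the secondary compressor wear → the upstream heat exchanger blockage → the inlet relay stall.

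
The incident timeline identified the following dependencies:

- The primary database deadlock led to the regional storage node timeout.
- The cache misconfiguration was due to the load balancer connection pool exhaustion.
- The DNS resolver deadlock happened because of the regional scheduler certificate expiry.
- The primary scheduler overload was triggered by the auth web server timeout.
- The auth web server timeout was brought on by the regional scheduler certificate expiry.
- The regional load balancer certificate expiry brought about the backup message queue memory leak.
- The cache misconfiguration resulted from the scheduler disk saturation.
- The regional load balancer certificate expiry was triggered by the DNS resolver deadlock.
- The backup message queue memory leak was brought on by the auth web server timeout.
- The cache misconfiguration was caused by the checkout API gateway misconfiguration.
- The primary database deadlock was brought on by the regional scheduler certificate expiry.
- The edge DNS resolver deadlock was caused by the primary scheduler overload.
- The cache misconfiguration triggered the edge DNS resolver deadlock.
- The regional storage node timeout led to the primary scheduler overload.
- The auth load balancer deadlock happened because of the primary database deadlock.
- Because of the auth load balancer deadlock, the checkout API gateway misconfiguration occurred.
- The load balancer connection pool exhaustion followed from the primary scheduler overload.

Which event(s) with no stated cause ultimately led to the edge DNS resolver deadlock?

the regional scheduler certificate expiry, the scheduler disk saturation

Tracing upstream from the edge DNS resolver deadlock: the edge DNS resolver deadlock ← the primary scheduler overload ← the auth web server timeout ← the regional scheduler certificate expiry.
A separate upstream branch: the edge DNS resolver deadlock ← the cache misconfiguration ← the scheduler disk saturation.
Each of those chain origins has no stated cause.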